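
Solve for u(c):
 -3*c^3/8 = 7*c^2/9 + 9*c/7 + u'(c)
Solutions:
 u(c) = C1 - 3*c^4/32 - 7*c^3/27 - 9*c^2/14


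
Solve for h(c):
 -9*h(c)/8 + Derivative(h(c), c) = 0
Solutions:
 h(c) = C1*exp(9*c/8)


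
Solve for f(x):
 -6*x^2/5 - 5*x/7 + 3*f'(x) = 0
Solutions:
 f(x) = C1 + 2*x^3/15 + 5*x^2/42


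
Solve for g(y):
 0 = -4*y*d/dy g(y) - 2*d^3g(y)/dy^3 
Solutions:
 g(y) = C1 + Integral(C2*airyai(-2^(1/3)*y) + C3*airybi(-2^(1/3)*y), y)


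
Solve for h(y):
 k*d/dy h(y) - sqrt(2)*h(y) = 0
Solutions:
 h(y) = C1*exp(sqrt(2)*y/k)


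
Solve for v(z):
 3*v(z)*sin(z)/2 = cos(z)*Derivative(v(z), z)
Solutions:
 v(z) = C1/cos(z)^(3/2)


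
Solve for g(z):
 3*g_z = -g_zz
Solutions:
 g(z) = C1 + C2*exp(-3*z)


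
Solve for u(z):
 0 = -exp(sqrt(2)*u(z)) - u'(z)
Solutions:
 u(z) = sqrt(2)*(2*log(1/(C1 + z)) - log(2))/4


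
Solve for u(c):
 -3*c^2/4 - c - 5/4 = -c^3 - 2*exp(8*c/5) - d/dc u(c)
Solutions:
 u(c) = C1 - c^4/4 + c^3/4 + c^2/2 + 5*c/4 - 5*exp(8*c/5)/4


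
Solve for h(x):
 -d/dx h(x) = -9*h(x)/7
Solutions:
 h(x) = C1*exp(9*x/7)


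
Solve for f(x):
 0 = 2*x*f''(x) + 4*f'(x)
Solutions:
 f(x) = C1 + C2/x


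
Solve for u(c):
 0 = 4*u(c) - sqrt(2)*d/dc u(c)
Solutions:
 u(c) = C1*exp(2*sqrt(2)*c)


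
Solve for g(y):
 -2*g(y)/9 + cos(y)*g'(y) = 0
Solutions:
 g(y) = C1*(sin(y) + 1)^(1/9)/(sin(y) - 1)^(1/9)


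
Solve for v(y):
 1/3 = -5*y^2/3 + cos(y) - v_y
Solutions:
 v(y) = C1 - 5*y^3/9 - y/3 + sin(y)


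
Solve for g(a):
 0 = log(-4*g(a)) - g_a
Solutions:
 -Integral(1/(log(-_y) + 2*log(2)), (_y, g(a))) = C1 - a


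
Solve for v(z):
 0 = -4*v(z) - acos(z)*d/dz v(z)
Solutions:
 v(z) = C1*exp(-4*Integral(1/acos(z), z))


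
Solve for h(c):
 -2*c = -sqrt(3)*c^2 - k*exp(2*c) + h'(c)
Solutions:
 h(c) = C1 + sqrt(3)*c^3/3 - c^2 + k*exp(2*c)/2


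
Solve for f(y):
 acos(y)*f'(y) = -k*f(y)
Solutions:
 f(y) = C1*exp(-k*Integral(1/acos(y), y))


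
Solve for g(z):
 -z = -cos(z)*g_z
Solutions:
 g(z) = C1 + Integral(z/cos(z), z)


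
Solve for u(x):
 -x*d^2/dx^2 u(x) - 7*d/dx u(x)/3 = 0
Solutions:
 u(x) = C1 + C2/x^(4/3)


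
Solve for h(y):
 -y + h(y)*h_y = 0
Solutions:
 h(y) = -sqrt(C1 + y^2)
 h(y) = sqrt(C1 + y^2)


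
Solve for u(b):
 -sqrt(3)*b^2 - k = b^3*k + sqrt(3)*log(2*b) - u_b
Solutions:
 u(b) = C1 + b^4*k/4 + sqrt(3)*b^3/3 + b*k + sqrt(3)*b*log(b) - sqrt(3)*b + sqrt(3)*b*log(2)


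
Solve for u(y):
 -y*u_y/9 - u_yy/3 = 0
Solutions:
 u(y) = C1 + C2*erf(sqrt(6)*y/6)


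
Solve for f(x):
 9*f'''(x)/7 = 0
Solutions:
 f(x) = C1 + C2*x + C3*x^2


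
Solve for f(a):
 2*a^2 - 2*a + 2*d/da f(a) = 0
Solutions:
 f(a) = C1 - a^3/3 + a^2/2


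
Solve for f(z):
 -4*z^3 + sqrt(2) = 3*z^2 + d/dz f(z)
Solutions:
 f(z) = C1 - z^4 - z^3 + sqrt(2)*z


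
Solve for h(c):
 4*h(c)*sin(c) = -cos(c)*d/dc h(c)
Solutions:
 h(c) = C1*cos(c)^4


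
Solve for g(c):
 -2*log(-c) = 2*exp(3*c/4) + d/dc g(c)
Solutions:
 g(c) = C1 - 2*c*log(-c) + 2*c - 8*exp(3*c/4)/3


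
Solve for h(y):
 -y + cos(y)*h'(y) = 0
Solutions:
 h(y) = C1 + Integral(y/cos(y), y)


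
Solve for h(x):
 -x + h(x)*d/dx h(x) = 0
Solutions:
 h(x) = -sqrt(C1 + x^2)
 h(x) = sqrt(C1 + x^2)


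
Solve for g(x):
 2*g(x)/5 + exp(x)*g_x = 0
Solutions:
 g(x) = C1*exp(2*exp(-x)/5)


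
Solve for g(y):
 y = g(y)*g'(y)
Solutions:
 g(y) = -sqrt(C1 + y^2)
 g(y) = sqrt(C1 + y^2)


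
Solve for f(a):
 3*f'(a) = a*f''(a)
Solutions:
 f(a) = C1 + C2*a^4


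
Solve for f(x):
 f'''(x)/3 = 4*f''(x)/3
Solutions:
 f(x) = C1 + C2*x + C3*exp(4*x)


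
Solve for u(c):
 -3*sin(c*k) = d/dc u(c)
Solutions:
 u(c) = C1 + 3*cos(c*k)/k


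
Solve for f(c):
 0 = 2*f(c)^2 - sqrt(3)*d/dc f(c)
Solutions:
 f(c) = -3/(C1 + 2*sqrt(3)*c)


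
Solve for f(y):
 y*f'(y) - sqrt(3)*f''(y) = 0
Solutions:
 f(y) = C1 + C2*erfi(sqrt(2)*3^(3/4)*y/6)


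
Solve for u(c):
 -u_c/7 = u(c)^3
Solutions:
 u(c) = -sqrt(2)*sqrt(-1/(C1 - 7*c))/2
 u(c) = sqrt(2)*sqrt(-1/(C1 - 7*c))/2


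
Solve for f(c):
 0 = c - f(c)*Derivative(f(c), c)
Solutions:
 f(c) = -sqrt(C1 + c^2)
 f(c) = sqrt(C1 + c^2)


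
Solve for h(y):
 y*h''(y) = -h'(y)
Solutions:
 h(y) = C1 + C2*log(y)


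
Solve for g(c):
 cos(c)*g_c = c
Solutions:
 g(c) = C1 + Integral(c/cos(c), c)


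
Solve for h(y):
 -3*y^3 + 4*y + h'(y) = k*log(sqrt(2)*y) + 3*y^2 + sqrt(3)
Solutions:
 h(y) = C1 + k*y*log(y) - k*y + k*y*log(2)/2 + 3*y^4/4 + y^3 - 2*y^2 + sqrt(3)*y


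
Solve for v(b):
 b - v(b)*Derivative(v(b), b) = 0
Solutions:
 v(b) = -sqrt(C1 + b^2)
 v(b) = sqrt(C1 + b^2)


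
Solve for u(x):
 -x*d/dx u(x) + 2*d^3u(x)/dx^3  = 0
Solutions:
 u(x) = C1 + Integral(C2*airyai(2^(2/3)*x/2) + C3*airybi(2^(2/3)*x/2), x)


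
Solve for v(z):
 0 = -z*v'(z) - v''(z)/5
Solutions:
 v(z) = C1 + C2*erf(sqrt(10)*z/2)


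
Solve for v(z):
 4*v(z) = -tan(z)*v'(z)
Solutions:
 v(z) = C1/sin(z)^4


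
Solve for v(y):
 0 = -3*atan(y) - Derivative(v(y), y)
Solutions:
 v(y) = C1 - 3*y*atan(y) + 3*log(y^2 + 1)/2


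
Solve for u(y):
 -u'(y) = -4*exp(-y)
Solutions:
 u(y) = C1 - 4*exp(-y)


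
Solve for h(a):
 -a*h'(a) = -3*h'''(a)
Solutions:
 h(a) = C1 + Integral(C2*airyai(3^(2/3)*a/3) + C3*airybi(3^(2/3)*a/3), a)


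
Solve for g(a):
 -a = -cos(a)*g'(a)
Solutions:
 g(a) = C1 + Integral(a/cos(a), a)


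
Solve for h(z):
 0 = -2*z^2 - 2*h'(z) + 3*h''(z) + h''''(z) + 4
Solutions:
 h(z) = C1 + C2*exp(z*(-(1 + sqrt(2))^(1/3) + (1 + sqrt(2))^(-1/3))/2)*sin(sqrt(3)*z*((1 + sqrt(2))^(-1/3) + (1 + sqrt(2))^(1/3))/2) + C3*exp(z*(-(1 + sqrt(2))^(1/3) + (1 + sqrt(2))^(-1/3))/2)*cos(sqrt(3)*z*((1 + sqrt(2))^(-1/3) + (1 + sqrt(2))^(1/3))/2) + C4*exp(-z*(-(1 + sqrt(2))^(1/3) + (1 + sqrt(2))^(-1/3))) - z^3/3 - 3*z^2/2 - 5*z/2


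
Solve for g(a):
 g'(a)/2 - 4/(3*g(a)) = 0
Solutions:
 g(a) = -sqrt(C1 + 48*a)/3
 g(a) = sqrt(C1 + 48*a)/3


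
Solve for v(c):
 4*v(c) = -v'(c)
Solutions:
 v(c) = C1*exp(-4*c)


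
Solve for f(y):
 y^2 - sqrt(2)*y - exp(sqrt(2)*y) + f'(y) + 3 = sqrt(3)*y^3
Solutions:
 f(y) = C1 + sqrt(3)*y^4/4 - y^3/3 + sqrt(2)*y^2/2 - 3*y + sqrt(2)*exp(sqrt(2)*y)/2


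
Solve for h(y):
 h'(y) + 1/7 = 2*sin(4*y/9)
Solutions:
 h(y) = C1 - y/7 - 9*cos(4*y/9)/2


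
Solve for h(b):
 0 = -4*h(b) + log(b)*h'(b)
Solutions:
 h(b) = C1*exp(4*li(b))


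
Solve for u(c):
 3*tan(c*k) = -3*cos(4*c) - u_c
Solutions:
 u(c) = C1 - 3*Piecewise((-log(cos(c*k))/k, Ne(k, 0)), (0, True)) - 3*sin(4*c)/4


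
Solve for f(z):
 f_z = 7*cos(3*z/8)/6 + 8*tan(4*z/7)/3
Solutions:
 f(z) = C1 - 14*log(cos(4*z/7))/3 + 28*sin(3*z/8)/9


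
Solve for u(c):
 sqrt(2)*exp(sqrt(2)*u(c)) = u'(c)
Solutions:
 u(c) = sqrt(2)*(2*log(-1/(C1 + sqrt(2)*c)) - log(2))/4


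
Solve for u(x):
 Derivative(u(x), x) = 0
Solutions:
 u(x) = C1


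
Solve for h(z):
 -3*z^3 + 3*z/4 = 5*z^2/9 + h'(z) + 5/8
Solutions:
 h(z) = C1 - 3*z^4/4 - 5*z^3/27 + 3*z^2/8 - 5*z/8


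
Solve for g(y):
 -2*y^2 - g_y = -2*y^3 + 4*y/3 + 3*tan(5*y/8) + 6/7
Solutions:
 g(y) = C1 + y^4/2 - 2*y^3/3 - 2*y^2/3 - 6*y/7 + 24*log(cos(5*y/8))/5


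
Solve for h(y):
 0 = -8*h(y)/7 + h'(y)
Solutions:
 h(y) = C1*exp(8*y/7)


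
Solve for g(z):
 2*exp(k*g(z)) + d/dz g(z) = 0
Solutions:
 g(z) = Piecewise((log(1/(C1*k + 2*k*z))/k, Ne(k, 0)), (nan, True))
 g(z) = Piecewise((C1 - 2*z, Eq(k, 0)), (nan, True))


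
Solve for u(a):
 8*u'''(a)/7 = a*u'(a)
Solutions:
 u(a) = C1 + Integral(C2*airyai(7^(1/3)*a/2) + C3*airybi(7^(1/3)*a/2), a)


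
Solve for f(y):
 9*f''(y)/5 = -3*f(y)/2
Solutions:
 f(y) = C1*sin(sqrt(30)*y/6) + C2*cos(sqrt(30)*y/6)


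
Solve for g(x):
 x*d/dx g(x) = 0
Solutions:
 g(x) = C1


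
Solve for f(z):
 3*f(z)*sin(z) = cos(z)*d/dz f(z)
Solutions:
 f(z) = C1/cos(z)^3


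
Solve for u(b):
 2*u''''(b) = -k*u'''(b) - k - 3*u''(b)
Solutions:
 u(b) = C1 + C2*b + C3*exp(b*(-k + sqrt(k^2 - 24))/4) + C4*exp(-b*(k + sqrt(k^2 - 24))/4) - b^2*k/6


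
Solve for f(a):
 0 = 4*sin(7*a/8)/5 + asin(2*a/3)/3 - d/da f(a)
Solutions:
 f(a) = C1 + a*asin(2*a/3)/3 + sqrt(9 - 4*a^2)/6 - 32*cos(7*a/8)/35


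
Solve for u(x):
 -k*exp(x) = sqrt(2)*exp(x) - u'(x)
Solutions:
 u(x) = C1 + k*exp(x) + sqrt(2)*exp(x)


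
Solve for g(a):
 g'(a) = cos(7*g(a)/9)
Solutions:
 -a - 9*log(sin(7*g(a)/9) - 1)/14 + 9*log(sin(7*g(a)/9) + 1)/14 = C1


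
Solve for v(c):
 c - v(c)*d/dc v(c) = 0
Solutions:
 v(c) = -sqrt(C1 + c^2)
 v(c) = sqrt(C1 + c^2)


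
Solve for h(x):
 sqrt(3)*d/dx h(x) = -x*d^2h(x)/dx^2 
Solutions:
 h(x) = C1 + C2*x^(1 - sqrt(3))


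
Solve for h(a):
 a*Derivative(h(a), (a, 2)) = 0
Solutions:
 h(a) = C1 + C2*a


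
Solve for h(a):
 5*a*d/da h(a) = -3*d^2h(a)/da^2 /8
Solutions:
 h(a) = C1 + C2*erf(2*sqrt(15)*a/3)


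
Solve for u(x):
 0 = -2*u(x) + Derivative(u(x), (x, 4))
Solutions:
 u(x) = C1*exp(-2^(1/4)*x) + C2*exp(2^(1/4)*x) + C3*sin(2^(1/4)*x) + C4*cos(2^(1/4)*x)


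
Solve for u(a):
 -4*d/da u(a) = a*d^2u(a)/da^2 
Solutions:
 u(a) = C1 + C2/a^3


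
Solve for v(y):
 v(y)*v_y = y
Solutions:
 v(y) = -sqrt(C1 + y^2)
 v(y) = sqrt(C1 + y^2)


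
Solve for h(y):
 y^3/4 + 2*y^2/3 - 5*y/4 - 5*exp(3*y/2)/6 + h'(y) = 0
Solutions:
 h(y) = C1 - y^4/16 - 2*y^3/9 + 5*y^2/8 + 5*exp(3*y/2)/9


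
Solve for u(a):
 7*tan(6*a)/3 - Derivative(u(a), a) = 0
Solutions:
 u(a) = C1 - 7*log(cos(6*a))/18


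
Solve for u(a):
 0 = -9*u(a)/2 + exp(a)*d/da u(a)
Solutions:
 u(a) = C1*exp(-9*exp(-a)/2)


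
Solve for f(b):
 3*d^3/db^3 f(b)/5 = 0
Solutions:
 f(b) = C1 + C2*b + C3*b^2


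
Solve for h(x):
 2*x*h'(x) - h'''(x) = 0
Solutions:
 h(x) = C1 + Integral(C2*airyai(2^(1/3)*x) + C3*airybi(2^(1/3)*x), x)


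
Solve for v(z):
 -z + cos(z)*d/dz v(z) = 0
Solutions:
 v(z) = C1 + Integral(z/cos(z), z)


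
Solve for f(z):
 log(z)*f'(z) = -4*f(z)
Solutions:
 f(z) = C1*exp(-4*li(z))


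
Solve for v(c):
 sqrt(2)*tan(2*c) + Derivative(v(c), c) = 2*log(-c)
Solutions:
 v(c) = C1 + 2*c*log(-c) - 2*c + sqrt(2)*log(cos(2*c))/2


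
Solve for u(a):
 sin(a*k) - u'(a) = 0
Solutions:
 u(a) = C1 - cos(a*k)/k


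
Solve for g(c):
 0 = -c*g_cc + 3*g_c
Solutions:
 g(c) = C1 + C2*c^4


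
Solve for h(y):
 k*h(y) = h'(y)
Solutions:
 h(y) = C1*exp(k*y)


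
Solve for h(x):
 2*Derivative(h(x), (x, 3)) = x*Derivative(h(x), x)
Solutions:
 h(x) = C1 + Integral(C2*airyai(2^(2/3)*x/2) + C3*airybi(2^(2/3)*x/2), x)


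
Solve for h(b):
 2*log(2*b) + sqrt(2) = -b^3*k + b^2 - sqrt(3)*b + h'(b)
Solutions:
 h(b) = C1 + b^4*k/4 - b^3/3 + sqrt(3)*b^2/2 + 2*b*log(b) - 2*b + b*log(4) + sqrt(2)*b


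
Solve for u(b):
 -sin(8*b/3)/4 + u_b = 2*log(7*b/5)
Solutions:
 u(b) = C1 + 2*b*log(b) - 2*b*log(5) - 2*b + 2*b*log(7) - 3*cos(8*b/3)/32


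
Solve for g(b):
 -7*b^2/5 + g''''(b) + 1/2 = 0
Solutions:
 g(b) = C1 + C2*b + C3*b^2 + C4*b^3 + 7*b^6/1800 - b^4/48


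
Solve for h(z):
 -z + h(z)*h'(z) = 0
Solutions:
 h(z) = -sqrt(C1 + z^2)
 h(z) = sqrt(C1 + z^2)


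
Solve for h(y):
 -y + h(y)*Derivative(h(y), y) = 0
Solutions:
 h(y) = -sqrt(C1 + y^2)
 h(y) = sqrt(C1 + y^2)


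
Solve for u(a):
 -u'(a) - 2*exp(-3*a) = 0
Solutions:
 u(a) = C1 + 2*exp(-3*a)/3


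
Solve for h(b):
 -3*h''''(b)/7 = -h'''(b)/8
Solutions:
 h(b) = C1 + C2*b + C3*b^2 + C4*exp(7*b/24)


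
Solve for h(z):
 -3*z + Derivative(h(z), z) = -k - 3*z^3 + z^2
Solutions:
 h(z) = C1 - k*z - 3*z^4/4 + z^3/3 + 3*z^2/2


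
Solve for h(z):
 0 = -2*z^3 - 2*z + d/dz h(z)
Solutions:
 h(z) = C1 + z^4/2 + z^2


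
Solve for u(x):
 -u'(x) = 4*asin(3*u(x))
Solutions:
 Integral(1/asin(3*_y), (_y, u(x))) = C1 - 4*x


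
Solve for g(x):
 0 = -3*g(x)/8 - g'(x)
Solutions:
 g(x) = C1*exp(-3*x/8)


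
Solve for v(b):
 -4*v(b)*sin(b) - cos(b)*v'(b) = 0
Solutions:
 v(b) = C1*cos(b)^4


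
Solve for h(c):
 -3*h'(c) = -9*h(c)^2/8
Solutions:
 h(c) = -8/(C1 + 3*c)


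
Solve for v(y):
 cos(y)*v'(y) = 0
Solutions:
 v(y) = C1


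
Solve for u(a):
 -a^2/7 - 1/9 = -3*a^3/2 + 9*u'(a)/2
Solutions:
 u(a) = C1 + a^4/12 - 2*a^3/189 - 2*a/81


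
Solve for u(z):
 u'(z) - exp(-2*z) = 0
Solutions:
 u(z) = C1 - exp(-2*z)/2


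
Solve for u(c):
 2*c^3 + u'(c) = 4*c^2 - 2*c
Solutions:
 u(c) = C1 - c^4/2 + 4*c^3/3 - c^2


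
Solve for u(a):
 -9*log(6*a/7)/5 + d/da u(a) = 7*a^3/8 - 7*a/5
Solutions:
 u(a) = C1 + 7*a^4/32 - 7*a^2/10 + 9*a*log(a)/5 - 9*a*log(7)/5 - 9*a/5 + 9*a*log(6)/5


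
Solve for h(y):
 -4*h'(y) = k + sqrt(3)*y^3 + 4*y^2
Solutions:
 h(y) = C1 - k*y/4 - sqrt(3)*y^4/16 - y^3/3


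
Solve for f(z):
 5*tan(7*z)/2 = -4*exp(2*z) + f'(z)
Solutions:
 f(z) = C1 + 2*exp(2*z) - 5*log(cos(7*z))/14


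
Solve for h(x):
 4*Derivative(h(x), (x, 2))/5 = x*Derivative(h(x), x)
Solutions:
 h(x) = C1 + C2*erfi(sqrt(10)*x/4)


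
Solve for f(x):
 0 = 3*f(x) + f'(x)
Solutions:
 f(x) = C1*exp(-3*x)


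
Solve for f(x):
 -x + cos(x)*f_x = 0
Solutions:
 f(x) = C1 + Integral(x/cos(x), x)


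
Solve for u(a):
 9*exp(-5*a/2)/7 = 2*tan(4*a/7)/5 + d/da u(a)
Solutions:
 u(a) = C1 - 7*log(tan(4*a/7)^2 + 1)/20 - 18*exp(-5*a/2)/35


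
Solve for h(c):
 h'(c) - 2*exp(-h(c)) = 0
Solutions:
 h(c) = log(C1 + 2*c)


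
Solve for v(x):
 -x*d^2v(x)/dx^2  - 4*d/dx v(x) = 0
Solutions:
 v(x) = C1 + C2/x^3


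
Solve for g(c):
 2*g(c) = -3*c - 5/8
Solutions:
 g(c) = -3*c/2 - 5/16


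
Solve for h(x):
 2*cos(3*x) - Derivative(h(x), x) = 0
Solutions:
 h(x) = C1 + 2*sin(3*x)/3


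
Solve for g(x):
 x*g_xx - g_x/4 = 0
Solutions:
 g(x) = C1 + C2*x^(5/4)


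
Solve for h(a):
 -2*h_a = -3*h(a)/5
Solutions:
 h(a) = C1*exp(3*a/10)


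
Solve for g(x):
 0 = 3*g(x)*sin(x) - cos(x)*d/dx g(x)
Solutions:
 g(x) = C1/cos(x)^3


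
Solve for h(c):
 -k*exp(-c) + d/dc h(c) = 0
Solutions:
 h(c) = C1 - k*exp(-c)


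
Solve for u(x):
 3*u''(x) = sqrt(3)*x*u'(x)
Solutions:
 u(x) = C1 + C2*erfi(sqrt(2)*3^(3/4)*x/6)


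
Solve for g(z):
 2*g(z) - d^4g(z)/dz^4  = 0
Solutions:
 g(z) = C1*exp(-2^(1/4)*z) + C2*exp(2^(1/4)*z) + C3*sin(2^(1/4)*z) + C4*cos(2^(1/4)*z)


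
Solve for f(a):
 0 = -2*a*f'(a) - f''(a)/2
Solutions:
 f(a) = C1 + C2*erf(sqrt(2)*a)


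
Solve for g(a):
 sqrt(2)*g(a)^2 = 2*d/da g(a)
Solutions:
 g(a) = -2/(C1 + sqrt(2)*a)


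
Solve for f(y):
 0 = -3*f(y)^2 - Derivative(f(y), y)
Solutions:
 f(y) = 1/(C1 + 3*y)


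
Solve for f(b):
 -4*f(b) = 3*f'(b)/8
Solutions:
 f(b) = C1*exp(-32*b/3)


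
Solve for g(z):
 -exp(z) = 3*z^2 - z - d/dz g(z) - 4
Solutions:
 g(z) = C1 + z^3 - z^2/2 - 4*z + exp(z)


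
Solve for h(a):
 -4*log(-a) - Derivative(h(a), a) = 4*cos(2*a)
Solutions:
 h(a) = C1 - 4*a*log(-a) + 4*a - 2*sin(2*a)


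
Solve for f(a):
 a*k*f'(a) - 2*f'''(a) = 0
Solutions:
 f(a) = C1 + Integral(C2*airyai(2^(2/3)*a*k^(1/3)/2) + C3*airybi(2^(2/3)*a*k^(1/3)/2), a)


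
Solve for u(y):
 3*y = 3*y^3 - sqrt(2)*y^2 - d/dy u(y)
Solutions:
 u(y) = C1 + 3*y^4/4 - sqrt(2)*y^3/3 - 3*y^2/2


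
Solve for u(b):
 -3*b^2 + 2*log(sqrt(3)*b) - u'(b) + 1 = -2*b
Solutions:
 u(b) = C1 - b^3 + b^2 + 2*b*log(b) - b + b*log(3)


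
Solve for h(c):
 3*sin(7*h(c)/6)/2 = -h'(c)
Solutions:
 3*c/2 + 3*log(cos(7*h(c)/6) - 1)/7 - 3*log(cos(7*h(c)/6) + 1)/7 = C1


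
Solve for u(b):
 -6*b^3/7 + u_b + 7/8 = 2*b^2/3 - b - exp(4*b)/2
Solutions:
 u(b) = C1 + 3*b^4/14 + 2*b^3/9 - b^2/2 - 7*b/8 - exp(4*b)/8


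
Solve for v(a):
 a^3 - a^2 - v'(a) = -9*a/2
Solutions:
 v(a) = C1 + a^4/4 - a^3/3 + 9*a^2/4


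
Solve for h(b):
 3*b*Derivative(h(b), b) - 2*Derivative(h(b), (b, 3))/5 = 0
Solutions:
 h(b) = C1 + Integral(C2*airyai(15^(1/3)*2^(2/3)*b/2) + C3*airybi(15^(1/3)*2^(2/3)*b/2), b)


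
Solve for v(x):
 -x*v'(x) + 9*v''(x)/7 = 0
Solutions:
 v(x) = C1 + C2*erfi(sqrt(14)*x/6)


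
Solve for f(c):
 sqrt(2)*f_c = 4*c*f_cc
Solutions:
 f(c) = C1 + C2*c^(sqrt(2)/4 + 1)


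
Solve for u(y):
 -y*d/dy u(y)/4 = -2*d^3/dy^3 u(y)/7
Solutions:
 u(y) = C1 + Integral(C2*airyai(7^(1/3)*y/2) + C3*airybi(7^(1/3)*y/2), y)


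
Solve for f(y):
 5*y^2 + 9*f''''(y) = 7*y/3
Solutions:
 f(y) = C1 + C2*y + C3*y^2 + C4*y^3 - y^6/648 + 7*y^5/3240


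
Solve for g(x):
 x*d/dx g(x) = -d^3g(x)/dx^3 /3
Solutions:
 g(x) = C1 + Integral(C2*airyai(-3^(1/3)*x) + C3*airybi(-3^(1/3)*x), x)


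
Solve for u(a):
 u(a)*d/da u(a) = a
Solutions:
 u(a) = -sqrt(C1 + a^2)
 u(a) = sqrt(C1 + a^2)


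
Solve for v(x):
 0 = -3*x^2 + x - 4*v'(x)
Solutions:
 v(x) = C1 - x^3/4 + x^2/8


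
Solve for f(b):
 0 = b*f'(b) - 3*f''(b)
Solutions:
 f(b) = C1 + C2*erfi(sqrt(6)*b/6)


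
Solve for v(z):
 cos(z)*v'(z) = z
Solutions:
 v(z) = C1 + Integral(z/cos(z), z)


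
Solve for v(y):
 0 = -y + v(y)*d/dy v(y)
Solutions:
 v(y) = -sqrt(C1 + y^2)
 v(y) = sqrt(C1 + y^2)


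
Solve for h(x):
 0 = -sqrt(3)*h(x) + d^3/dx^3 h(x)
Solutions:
 h(x) = C3*exp(3^(1/6)*x) + (C1*sin(3^(2/3)*x/2) + C2*cos(3^(2/3)*x/2))*exp(-3^(1/6)*x/2)


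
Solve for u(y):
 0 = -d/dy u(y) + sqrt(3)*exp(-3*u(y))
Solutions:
 u(y) = log(C1 + 3*sqrt(3)*y)/3
 u(y) = log((-3^(1/3) - 3^(5/6)*I)*(C1 + sqrt(3)*y)^(1/3)/2)
 u(y) = log((-3^(1/3) + 3^(5/6)*I)*(C1 + sqrt(3)*y)^(1/3)/2)


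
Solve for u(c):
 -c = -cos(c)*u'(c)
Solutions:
 u(c) = C1 + Integral(c/cos(c), c)


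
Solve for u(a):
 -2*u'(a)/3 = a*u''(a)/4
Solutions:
 u(a) = C1 + C2/a^(5/3)


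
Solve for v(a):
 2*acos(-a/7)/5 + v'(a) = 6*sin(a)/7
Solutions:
 v(a) = C1 - 2*a*acos(-a/7)/5 - 2*sqrt(49 - a^2)/5 - 6*cos(a)/7


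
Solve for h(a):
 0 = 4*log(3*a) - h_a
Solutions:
 h(a) = C1 + 4*a*log(a) - 4*a + a*log(81)


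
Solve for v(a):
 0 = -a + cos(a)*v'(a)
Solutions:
 v(a) = C1 + Integral(a/cos(a), a)


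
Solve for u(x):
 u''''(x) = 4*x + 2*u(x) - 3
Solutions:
 u(x) = C1*exp(-2^(1/4)*x) + C2*exp(2^(1/4)*x) + C3*sin(2^(1/4)*x) + C4*cos(2^(1/4)*x) - 2*x + 3/2


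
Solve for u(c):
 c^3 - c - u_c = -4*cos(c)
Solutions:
 u(c) = C1 + c^4/4 - c^2/2 + 4*sin(c)


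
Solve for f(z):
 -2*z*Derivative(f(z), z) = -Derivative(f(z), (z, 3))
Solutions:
 f(z) = C1 + Integral(C2*airyai(2^(1/3)*z) + C3*airybi(2^(1/3)*z), z)


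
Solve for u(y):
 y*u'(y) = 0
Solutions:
 u(y) = C1


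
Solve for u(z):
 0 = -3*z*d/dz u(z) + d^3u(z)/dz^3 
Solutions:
 u(z) = C1 + Integral(C2*airyai(3^(1/3)*z) + C3*airybi(3^(1/3)*z), z)


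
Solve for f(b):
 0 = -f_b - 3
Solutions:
 f(b) = C1 - 3*b


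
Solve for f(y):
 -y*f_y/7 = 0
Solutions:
 f(y) = C1


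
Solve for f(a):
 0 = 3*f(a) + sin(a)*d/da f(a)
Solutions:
 f(a) = C1*(cos(a) + 1)^(3/2)/(cos(a) - 1)^(3/2)


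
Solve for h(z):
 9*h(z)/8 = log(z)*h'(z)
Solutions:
 h(z) = C1*exp(9*li(z)/8)


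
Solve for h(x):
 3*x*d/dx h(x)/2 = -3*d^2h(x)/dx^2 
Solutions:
 h(x) = C1 + C2*erf(x/2)


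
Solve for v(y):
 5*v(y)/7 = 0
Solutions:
 v(y) = 0


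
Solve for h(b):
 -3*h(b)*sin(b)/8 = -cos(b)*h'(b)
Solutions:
 h(b) = C1/cos(b)^(3/8)


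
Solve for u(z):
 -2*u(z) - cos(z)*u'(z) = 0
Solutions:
 u(z) = C1*(sin(z) - 1)/(sin(z) + 1)


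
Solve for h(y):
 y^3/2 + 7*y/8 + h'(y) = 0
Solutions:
 h(y) = C1 - y^4/8 - 7*y^2/16


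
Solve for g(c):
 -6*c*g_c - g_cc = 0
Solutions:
 g(c) = C1 + C2*erf(sqrt(3)*c)


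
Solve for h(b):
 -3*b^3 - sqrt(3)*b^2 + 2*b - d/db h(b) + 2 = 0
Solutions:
 h(b) = C1 - 3*b^4/4 - sqrt(3)*b^3/3 + b^2 + 2*b


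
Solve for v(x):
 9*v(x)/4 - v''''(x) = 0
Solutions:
 v(x) = C1*exp(-sqrt(6)*x/2) + C2*exp(sqrt(6)*x/2) + C3*sin(sqrt(6)*x/2) + C4*cos(sqrt(6)*x/2)


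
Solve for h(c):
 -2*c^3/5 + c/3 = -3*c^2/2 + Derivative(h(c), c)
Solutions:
 h(c) = C1 - c^4/10 + c^3/2 + c^2/6


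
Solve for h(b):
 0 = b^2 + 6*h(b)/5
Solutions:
 h(b) = -5*b^2/6


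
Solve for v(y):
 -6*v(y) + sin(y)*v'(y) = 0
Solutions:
 v(y) = C1*(cos(y)^3 - 3*cos(y)^2 + 3*cos(y) - 1)/(cos(y)^3 + 3*cos(y)^2 + 3*cos(y) + 1)


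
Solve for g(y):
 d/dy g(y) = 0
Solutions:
 g(y) = C1


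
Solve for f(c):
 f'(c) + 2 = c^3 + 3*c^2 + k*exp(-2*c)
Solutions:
 f(c) = C1 + c^4/4 + c^3 - 2*c - k*exp(-2*c)/2


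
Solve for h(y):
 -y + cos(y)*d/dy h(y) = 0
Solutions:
 h(y) = C1 + Integral(y/cos(y), y)


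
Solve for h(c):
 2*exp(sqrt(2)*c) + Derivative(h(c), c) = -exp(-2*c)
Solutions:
 h(c) = C1 - sqrt(2)*exp(sqrt(2)*c) + exp(-2*c)/2


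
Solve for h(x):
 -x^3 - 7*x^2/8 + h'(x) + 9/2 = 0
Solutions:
 h(x) = C1 + x^4/4 + 7*x^3/24 - 9*x/2


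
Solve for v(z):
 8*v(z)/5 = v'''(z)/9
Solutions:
 v(z) = C3*exp(2*15^(2/3)*z/5) + (C1*sin(3*3^(1/6)*5^(2/3)*z/5) + C2*cos(3*3^(1/6)*5^(2/3)*z/5))*exp(-15^(2/3)*z/5)


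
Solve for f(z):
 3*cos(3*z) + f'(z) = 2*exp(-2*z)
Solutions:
 f(z) = C1 - sin(3*z) - exp(-2*z)


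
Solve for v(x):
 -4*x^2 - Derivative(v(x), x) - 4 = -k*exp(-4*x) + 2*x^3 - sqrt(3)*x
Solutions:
 v(x) = C1 - k*exp(-4*x)/4 - x^4/2 - 4*x^3/3 + sqrt(3)*x^2/2 - 4*x


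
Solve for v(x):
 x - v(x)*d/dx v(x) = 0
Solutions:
 v(x) = -sqrt(C1 + x^2)
 v(x) = sqrt(C1 + x^2)


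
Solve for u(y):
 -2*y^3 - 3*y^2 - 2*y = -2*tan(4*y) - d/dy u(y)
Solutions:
 u(y) = C1 + y^4/2 + y^3 + y^2 + log(cos(4*y))/2


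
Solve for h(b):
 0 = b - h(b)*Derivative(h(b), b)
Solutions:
 h(b) = -sqrt(C1 + b^2)
 h(b) = sqrt(C1 + b^2)


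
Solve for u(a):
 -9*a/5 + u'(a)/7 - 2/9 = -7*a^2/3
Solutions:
 u(a) = C1 - 49*a^3/9 + 63*a^2/10 + 14*a/9


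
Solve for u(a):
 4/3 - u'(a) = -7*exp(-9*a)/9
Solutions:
 u(a) = C1 + 4*a/3 - 7*exp(-9*a)/81


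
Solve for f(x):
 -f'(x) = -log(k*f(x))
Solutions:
 li(k*f(x))/k = C1 + x


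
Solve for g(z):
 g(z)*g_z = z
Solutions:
 g(z) = -sqrt(C1 + z^2)
 g(z) = sqrt(C1 + z^2)


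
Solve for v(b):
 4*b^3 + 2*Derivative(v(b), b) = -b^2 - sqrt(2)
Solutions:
 v(b) = C1 - b^4/2 - b^3/6 - sqrt(2)*b/2


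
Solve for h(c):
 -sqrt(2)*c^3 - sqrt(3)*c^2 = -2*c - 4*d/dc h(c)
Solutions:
 h(c) = C1 + sqrt(2)*c^4/16 + sqrt(3)*c^3/12 - c^2/4


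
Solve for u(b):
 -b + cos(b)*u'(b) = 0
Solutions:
 u(b) = C1 + Integral(b/cos(b), b)


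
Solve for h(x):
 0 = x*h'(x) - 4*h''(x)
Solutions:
 h(x) = C1 + C2*erfi(sqrt(2)*x/4)


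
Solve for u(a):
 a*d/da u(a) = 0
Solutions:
 u(a) = C1


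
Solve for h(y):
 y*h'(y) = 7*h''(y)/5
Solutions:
 h(y) = C1 + C2*erfi(sqrt(70)*y/14)


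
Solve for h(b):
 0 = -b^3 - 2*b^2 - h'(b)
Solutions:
 h(b) = C1 - b^4/4 - 2*b^3/3


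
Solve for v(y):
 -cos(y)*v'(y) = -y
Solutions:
 v(y) = C1 + Integral(y/cos(y), y)


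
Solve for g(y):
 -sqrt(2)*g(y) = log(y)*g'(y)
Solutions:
 g(y) = C1*exp(-sqrt(2)*li(y))


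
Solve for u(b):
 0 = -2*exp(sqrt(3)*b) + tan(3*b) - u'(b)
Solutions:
 u(b) = C1 - 2*sqrt(3)*exp(sqrt(3)*b)/3 - log(cos(3*b))/3


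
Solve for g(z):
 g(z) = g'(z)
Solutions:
 g(z) = C1*exp(z)


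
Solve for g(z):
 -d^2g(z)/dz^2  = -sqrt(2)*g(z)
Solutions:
 g(z) = C1*exp(-2^(1/4)*z) + C2*exp(2^(1/4)*z)


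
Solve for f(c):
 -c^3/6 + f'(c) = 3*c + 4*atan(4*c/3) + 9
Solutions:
 f(c) = C1 + c^4/24 + 3*c^2/2 + 4*c*atan(4*c/3) + 9*c - 3*log(16*c^2 + 9)/2


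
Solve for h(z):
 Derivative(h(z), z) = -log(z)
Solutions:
 h(z) = C1 - z*log(z) + z


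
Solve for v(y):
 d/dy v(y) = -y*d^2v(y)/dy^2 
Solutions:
 v(y) = C1 + C2*log(y)


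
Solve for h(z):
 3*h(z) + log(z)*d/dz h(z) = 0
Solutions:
 h(z) = C1*exp(-3*li(z))


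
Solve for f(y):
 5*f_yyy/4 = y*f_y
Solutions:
 f(y) = C1 + Integral(C2*airyai(10^(2/3)*y/5) + C3*airybi(10^(2/3)*y/5), y)


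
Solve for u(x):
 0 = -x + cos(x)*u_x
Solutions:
 u(x) = C1 + Integral(x/cos(x), x)


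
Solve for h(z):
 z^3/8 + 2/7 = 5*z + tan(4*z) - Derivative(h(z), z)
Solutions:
 h(z) = C1 - z^4/32 + 5*z^2/2 - 2*z/7 - log(cos(4*z))/4


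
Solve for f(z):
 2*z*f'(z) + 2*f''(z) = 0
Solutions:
 f(z) = C1 + C2*erf(sqrt(2)*z/2)


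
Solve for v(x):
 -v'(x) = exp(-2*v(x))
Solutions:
 v(x) = log(-sqrt(C1 - 2*x))
 v(x) = log(C1 - 2*x)/2


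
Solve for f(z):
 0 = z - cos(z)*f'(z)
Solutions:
 f(z) = C1 + Integral(z/cos(z), z)


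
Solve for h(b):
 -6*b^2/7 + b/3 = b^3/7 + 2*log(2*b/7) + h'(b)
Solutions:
 h(b) = C1 - b^4/28 - 2*b^3/7 + b^2/6 - 2*b*log(b) + 2*b + b*log(49/4)


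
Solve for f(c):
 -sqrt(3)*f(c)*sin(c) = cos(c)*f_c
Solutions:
 f(c) = C1*cos(c)^(sqrt(3))


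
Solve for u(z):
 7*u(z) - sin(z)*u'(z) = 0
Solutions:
 u(z) = C1*sqrt(cos(z) - 1)*(cos(z)^3 - 3*cos(z)^2 + 3*cos(z) - 1)/(sqrt(cos(z) + 1)*(cos(z)^3 + 3*cos(z)^2 + 3*cos(z) + 1))


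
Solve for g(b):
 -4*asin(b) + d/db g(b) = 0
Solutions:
 g(b) = C1 + 4*b*asin(b) + 4*sqrt(1 - b^2)


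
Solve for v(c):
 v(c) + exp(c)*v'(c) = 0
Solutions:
 v(c) = C1*exp(exp(-c))


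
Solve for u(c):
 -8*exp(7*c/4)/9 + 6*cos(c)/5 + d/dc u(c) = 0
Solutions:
 u(c) = C1 + 32*exp(7*c/4)/63 - 6*sin(c)/5


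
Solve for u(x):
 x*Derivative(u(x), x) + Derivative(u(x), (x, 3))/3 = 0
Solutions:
 u(x) = C1 + Integral(C2*airyai(-3^(1/3)*x) + C3*airybi(-3^(1/3)*x), x)


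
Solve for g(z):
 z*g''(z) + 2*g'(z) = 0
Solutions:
 g(z) = C1 + C2/z


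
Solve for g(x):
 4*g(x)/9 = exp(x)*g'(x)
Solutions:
 g(x) = C1*exp(-4*exp(-x)/9)


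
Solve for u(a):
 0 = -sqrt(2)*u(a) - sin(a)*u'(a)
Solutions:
 u(a) = C1*(cos(a) + 1)^(sqrt(2)/2)/(cos(a) - 1)^(sqrt(2)/2)


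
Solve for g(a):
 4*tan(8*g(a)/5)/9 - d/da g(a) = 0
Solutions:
 g(a) = -5*asin(C1*exp(32*a/45))/8 + 5*pi/8
 g(a) = 5*asin(C1*exp(32*a/45))/8


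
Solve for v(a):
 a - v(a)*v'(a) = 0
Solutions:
 v(a) = -sqrt(C1 + a^2)
 v(a) = sqrt(C1 + a^2)


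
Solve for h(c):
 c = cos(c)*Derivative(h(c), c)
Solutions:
 h(c) = C1 + Integral(c/cos(c), c)


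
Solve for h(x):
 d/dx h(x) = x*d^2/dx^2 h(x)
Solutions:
 h(x) = C1 + C2*x^2


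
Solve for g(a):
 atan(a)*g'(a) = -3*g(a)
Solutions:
 g(a) = C1*exp(-3*Integral(1/atan(a), a))


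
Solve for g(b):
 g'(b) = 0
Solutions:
 g(b) = C1


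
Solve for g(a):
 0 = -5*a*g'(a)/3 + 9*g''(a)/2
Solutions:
 g(a) = C1 + C2*erfi(sqrt(15)*a/9)


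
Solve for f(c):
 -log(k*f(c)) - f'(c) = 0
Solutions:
 li(k*f(c))/k = C1 - c


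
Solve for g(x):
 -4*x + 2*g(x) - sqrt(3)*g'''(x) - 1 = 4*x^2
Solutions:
 g(x) = C3*exp(2^(1/3)*3^(5/6)*x/3) + 2*x^2 + 2*x + (C1*sin(6^(1/3)*x/2) + C2*cos(6^(1/3)*x/2))*exp(-2^(1/3)*3^(5/6)*x/6) + 1/2


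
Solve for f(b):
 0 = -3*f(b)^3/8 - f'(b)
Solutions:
 f(b) = -2*sqrt(-1/(C1 - 3*b))
 f(b) = 2*sqrt(-1/(C1 - 3*b))


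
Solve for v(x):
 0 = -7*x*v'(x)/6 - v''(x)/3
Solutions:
 v(x) = C1 + C2*erf(sqrt(7)*x/2)


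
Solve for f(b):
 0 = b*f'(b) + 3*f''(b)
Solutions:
 f(b) = C1 + C2*erf(sqrt(6)*b/6)


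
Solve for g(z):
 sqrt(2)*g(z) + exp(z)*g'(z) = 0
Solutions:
 g(z) = C1*exp(sqrt(2)*exp(-z))


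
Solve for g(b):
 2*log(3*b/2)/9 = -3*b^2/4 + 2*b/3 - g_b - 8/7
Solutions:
 g(b) = C1 - b^3/4 + b^2/3 - 2*b*log(b)/9 - 58*b/63 - 2*b*log(3)/9 + 2*b*log(2)/9


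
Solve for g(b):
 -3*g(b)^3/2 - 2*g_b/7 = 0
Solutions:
 g(b) = -sqrt(2)*sqrt(-1/(C1 - 21*b))
 g(b) = sqrt(2)*sqrt(-1/(C1 - 21*b))


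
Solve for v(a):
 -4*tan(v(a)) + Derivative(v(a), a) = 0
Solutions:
 v(a) = pi - asin(C1*exp(4*a))
 v(a) = asin(C1*exp(4*a))


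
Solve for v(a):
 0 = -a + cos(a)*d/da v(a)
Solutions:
 v(a) = C1 + Integral(a/cos(a), a)


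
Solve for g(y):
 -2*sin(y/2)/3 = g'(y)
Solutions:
 g(y) = C1 + 4*cos(y/2)/3


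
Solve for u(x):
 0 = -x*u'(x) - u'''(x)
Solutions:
 u(x) = C1 + Integral(C2*airyai(-x) + C3*airybi(-x), x)


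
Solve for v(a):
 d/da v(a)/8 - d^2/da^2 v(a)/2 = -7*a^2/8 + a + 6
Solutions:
 v(a) = C1 + C2*exp(a/4) - 7*a^3/3 - 24*a^2 - 144*a


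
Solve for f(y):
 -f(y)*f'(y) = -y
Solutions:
 f(y) = -sqrt(C1 + y^2)
 f(y) = sqrt(C1 + y^2)


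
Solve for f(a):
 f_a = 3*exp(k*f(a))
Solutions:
 f(a) = Piecewise((log(-1/(C1*k + 3*a*k))/k, Ne(k, 0)), (nan, True))
 f(a) = Piecewise((C1 + 3*a, Eq(k, 0)), (nan, True))


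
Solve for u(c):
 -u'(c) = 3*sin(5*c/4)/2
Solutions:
 u(c) = C1 + 6*cos(5*c/4)/5


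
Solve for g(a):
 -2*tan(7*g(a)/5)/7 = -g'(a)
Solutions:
 g(a) = -5*asin(C1*exp(2*a/5))/7 + 5*pi/7
 g(a) = 5*asin(C1*exp(2*a/5))/7


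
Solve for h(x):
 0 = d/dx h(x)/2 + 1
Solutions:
 h(x) = C1 - 2*x


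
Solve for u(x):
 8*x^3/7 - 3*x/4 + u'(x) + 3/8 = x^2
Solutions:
 u(x) = C1 - 2*x^4/7 + x^3/3 + 3*x^2/8 - 3*x/8


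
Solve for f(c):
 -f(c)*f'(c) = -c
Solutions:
 f(c) = -sqrt(C1 + c^2)
 f(c) = sqrt(C1 + c^2)


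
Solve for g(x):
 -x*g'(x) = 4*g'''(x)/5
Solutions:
 g(x) = C1 + Integral(C2*airyai(-10^(1/3)*x/2) + C3*airybi(-10^(1/3)*x/2), x)


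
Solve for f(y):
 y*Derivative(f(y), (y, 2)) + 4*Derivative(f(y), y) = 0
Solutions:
 f(y) = C1 + C2/y^3


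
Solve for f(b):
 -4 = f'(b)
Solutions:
 f(b) = C1 - 4*b


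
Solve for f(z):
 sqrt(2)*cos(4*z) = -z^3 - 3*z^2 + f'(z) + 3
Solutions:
 f(z) = C1 + z^4/4 + z^3 - 3*z + sqrt(2)*sin(4*z)/4


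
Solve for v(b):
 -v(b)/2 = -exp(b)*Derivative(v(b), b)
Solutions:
 v(b) = C1*exp(-exp(-b)/2)


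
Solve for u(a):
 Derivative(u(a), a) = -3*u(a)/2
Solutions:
 u(a) = C1*exp(-3*a/2)


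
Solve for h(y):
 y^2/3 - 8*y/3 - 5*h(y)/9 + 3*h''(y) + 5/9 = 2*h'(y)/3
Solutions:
 h(y) = C1*exp(-y/3) + C2*exp(5*y/9) + 3*y^2/5 - 156*y/25 + 1871/125


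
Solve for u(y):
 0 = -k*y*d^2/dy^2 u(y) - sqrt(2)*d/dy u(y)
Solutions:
 u(y) = C1 + y^(((re(k) - sqrt(2))*re(k) + im(k)^2)/(re(k)^2 + im(k)^2))*(C2*sin(sqrt(2)*log(y)*Abs(im(k))/(re(k)^2 + im(k)^2)) + C3*cos(sqrt(2)*log(y)*im(k)/(re(k)^2 + im(k)^2)))


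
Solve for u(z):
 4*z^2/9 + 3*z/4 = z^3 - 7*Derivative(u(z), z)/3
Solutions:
 u(z) = C1 + 3*z^4/28 - 4*z^3/63 - 9*z^2/56


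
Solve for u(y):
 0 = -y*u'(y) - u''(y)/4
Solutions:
 u(y) = C1 + C2*erf(sqrt(2)*y)


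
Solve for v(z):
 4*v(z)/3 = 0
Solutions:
 v(z) = 0


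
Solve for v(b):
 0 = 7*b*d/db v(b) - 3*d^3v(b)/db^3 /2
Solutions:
 v(b) = C1 + Integral(C2*airyai(14^(1/3)*3^(2/3)*b/3) + C3*airybi(14^(1/3)*3^(2/3)*b/3), b)


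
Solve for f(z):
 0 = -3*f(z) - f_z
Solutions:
 f(z) = C1*exp(-3*z)


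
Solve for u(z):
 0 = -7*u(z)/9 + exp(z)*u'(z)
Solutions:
 u(z) = C1*exp(-7*exp(-z)/9)


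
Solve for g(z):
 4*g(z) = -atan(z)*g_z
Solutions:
 g(z) = C1*exp(-4*Integral(1/atan(z), z))


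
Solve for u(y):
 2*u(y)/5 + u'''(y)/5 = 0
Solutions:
 u(y) = C3*exp(-2^(1/3)*y) + (C1*sin(2^(1/3)*sqrt(3)*y/2) + C2*cos(2^(1/3)*sqrt(3)*y/2))*exp(2^(1/3)*y/2)


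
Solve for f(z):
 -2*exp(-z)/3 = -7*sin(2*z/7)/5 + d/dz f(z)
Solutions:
 f(z) = C1 - 49*cos(2*z/7)/10 + 2*exp(-z)/3


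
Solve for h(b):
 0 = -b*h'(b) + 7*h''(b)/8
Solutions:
 h(b) = C1 + C2*erfi(2*sqrt(7)*b/7)


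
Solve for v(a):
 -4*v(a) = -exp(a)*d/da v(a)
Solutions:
 v(a) = C1*exp(-4*exp(-a))


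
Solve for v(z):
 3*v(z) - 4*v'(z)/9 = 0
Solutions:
 v(z) = C1*exp(27*z/4)


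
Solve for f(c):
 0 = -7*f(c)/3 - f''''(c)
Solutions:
 f(c) = (C1*sin(sqrt(2)*3^(3/4)*7^(1/4)*c/6) + C2*cos(sqrt(2)*3^(3/4)*7^(1/4)*c/6))*exp(-sqrt(2)*3^(3/4)*7^(1/4)*c/6) + (C3*sin(sqrt(2)*3^(3/4)*7^(1/4)*c/6) + C4*cos(sqrt(2)*3^(3/4)*7^(1/4)*c/6))*exp(sqrt(2)*3^(3/4)*7^(1/4)*c/6)


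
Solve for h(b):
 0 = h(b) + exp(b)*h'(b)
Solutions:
 h(b) = C1*exp(exp(-b))


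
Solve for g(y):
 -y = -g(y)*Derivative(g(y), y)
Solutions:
 g(y) = -sqrt(C1 + y^2)
 g(y) = sqrt(C1 + y^2)


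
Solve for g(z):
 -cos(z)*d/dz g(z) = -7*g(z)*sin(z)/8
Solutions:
 g(z) = C1/cos(z)^(7/8)


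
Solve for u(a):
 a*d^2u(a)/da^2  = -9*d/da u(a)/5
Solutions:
 u(a) = C1 + C2/a^(4/5)


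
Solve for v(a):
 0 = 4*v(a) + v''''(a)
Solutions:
 v(a) = (C1*sin(a) + C2*cos(a))*exp(-a) + (C3*sin(a) + C4*cos(a))*exp(a)


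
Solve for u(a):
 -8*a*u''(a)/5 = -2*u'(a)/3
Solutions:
 u(a) = C1 + C2*a^(17/12)


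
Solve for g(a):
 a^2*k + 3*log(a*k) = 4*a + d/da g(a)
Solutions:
 g(a) = C1 + a^3*k/3 - 2*a^2 + 3*a*log(a*k) - 3*a


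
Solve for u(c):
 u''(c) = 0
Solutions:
 u(c) = C1 + C2*c


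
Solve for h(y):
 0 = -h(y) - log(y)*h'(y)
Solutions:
 h(y) = C1*exp(-li(y))


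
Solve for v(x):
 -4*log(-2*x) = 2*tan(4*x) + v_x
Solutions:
 v(x) = C1 - 4*x*log(-x) - 4*x*log(2) + 4*x + log(cos(4*x))/2


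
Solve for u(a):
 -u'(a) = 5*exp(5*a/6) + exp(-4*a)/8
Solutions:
 u(a) = C1 - 6*exp(5*a/6) + exp(-4*a)/32


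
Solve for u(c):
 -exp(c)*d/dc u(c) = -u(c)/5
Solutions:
 u(c) = C1*exp(-exp(-c)/5)


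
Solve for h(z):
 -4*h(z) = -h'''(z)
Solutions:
 h(z) = C3*exp(2^(2/3)*z) + (C1*sin(2^(2/3)*sqrt(3)*z/2) + C2*cos(2^(2/3)*sqrt(3)*z/2))*exp(-2^(2/3)*z/2)


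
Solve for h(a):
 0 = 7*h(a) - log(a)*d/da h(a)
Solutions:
 h(a) = C1*exp(7*li(a))


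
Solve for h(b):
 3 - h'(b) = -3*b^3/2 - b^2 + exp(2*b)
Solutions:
 h(b) = C1 + 3*b^4/8 + b^3/3 + 3*b - exp(2*b)/2


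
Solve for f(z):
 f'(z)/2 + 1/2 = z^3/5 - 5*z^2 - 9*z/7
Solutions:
 f(z) = C1 + z^4/10 - 10*z^3/3 - 9*z^2/7 - z


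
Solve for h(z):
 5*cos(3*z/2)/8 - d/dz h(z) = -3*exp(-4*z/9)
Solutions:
 h(z) = C1 + 5*sin(3*z/2)/12 - 27*exp(-4*z/9)/4


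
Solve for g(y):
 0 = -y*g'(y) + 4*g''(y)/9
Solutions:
 g(y) = C1 + C2*erfi(3*sqrt(2)*y/4)


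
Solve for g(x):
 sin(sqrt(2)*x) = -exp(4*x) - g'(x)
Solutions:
 g(x) = C1 - exp(4*x)/4 + sqrt(2)*cos(sqrt(2)*x)/2


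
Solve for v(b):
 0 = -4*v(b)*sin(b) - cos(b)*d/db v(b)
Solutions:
 v(b) = C1*cos(b)^4


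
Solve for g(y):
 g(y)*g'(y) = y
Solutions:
 g(y) = -sqrt(C1 + y^2)
 g(y) = sqrt(C1 + y^2)


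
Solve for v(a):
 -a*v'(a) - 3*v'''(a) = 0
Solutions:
 v(a) = C1 + Integral(C2*airyai(-3^(2/3)*a/3) + C3*airybi(-3^(2/3)*a/3), a)


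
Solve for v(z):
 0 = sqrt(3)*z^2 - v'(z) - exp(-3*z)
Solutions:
 v(z) = C1 + sqrt(3)*z^3/3 + exp(-3*z)/3


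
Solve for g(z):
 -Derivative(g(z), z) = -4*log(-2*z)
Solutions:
 g(z) = C1 + 4*z*log(-z) + 4*z*(-1 + log(2))


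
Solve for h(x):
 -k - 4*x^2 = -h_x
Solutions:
 h(x) = C1 + k*x + 4*x^3/3


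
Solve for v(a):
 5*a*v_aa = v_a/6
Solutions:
 v(a) = C1 + C2*a^(31/30)


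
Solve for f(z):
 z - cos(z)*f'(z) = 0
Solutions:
 f(z) = C1 + Integral(z/cos(z), z)


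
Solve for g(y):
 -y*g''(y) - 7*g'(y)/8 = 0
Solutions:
 g(y) = C1 + C2*y^(1/8)


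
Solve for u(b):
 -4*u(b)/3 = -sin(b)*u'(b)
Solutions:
 u(b) = C1*(cos(b) - 1)^(2/3)/(cos(b) + 1)^(2/3)


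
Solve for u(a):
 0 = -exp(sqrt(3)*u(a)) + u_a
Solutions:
 u(a) = sqrt(3)*(2*log(-1/(C1 + a)) - log(3))/6


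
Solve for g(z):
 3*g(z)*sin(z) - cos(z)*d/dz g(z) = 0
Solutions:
 g(z) = C1/cos(z)^3


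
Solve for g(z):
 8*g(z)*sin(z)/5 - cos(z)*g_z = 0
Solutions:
 g(z) = C1/cos(z)^(8/5)


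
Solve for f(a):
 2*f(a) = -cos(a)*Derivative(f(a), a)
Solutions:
 f(a) = C1*(sin(a) - 1)/(sin(a) + 1)


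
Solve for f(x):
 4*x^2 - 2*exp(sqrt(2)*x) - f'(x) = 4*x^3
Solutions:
 f(x) = C1 - x^4 + 4*x^3/3 - sqrt(2)*exp(sqrt(2)*x)


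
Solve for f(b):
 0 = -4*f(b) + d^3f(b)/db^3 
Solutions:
 f(b) = C3*exp(2^(2/3)*b) + (C1*sin(2^(2/3)*sqrt(3)*b/2) + C2*cos(2^(2/3)*sqrt(3)*b/2))*exp(-2^(2/3)*b/2)


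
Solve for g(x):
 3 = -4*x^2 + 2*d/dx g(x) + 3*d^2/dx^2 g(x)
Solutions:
 g(x) = C1 + C2*exp(-2*x/3) + 2*x^3/3 - 3*x^2 + 21*x/2


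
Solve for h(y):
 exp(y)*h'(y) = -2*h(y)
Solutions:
 h(y) = C1*exp(2*exp(-y))


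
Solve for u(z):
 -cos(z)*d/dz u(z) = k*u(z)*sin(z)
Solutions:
 u(z) = C1*exp(k*log(cos(z)))


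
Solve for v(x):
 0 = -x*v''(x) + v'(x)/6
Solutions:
 v(x) = C1 + C2*x^(7/6)


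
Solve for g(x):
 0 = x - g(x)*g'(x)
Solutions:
 g(x) = -sqrt(C1 + x^2)
 g(x) = sqrt(C1 + x^2)


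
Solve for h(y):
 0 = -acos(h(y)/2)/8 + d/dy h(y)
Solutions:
 Integral(1/acos(_y/2), (_y, h(y))) = C1 + y/8


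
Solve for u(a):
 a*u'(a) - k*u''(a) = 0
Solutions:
 u(a) = C1 + C2*erf(sqrt(2)*a*sqrt(-1/k)/2)/sqrt(-1/k)


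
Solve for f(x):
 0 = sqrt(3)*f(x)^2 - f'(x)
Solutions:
 f(x) = -1/(C1 + sqrt(3)*x)


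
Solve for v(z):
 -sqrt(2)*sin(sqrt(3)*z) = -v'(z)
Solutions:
 v(z) = C1 - sqrt(6)*cos(sqrt(3)*z)/3


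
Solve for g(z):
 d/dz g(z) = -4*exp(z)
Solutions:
 g(z) = C1 - 4*exp(z)


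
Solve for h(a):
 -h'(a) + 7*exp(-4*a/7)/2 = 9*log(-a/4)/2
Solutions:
 h(a) = C1 - 9*a*log(-a)/2 + a*(9/2 + 9*log(2)) - 49*exp(-4*a/7)/8


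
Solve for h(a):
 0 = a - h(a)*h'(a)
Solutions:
 h(a) = -sqrt(C1 + a^2)
 h(a) = sqrt(C1 + a^2)


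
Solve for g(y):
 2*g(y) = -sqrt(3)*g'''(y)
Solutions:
 g(y) = C3*exp(-2^(1/3)*3^(5/6)*y/3) + (C1*sin(6^(1/3)*y/2) + C2*cos(6^(1/3)*y/2))*exp(2^(1/3)*3^(5/6)*y/6)


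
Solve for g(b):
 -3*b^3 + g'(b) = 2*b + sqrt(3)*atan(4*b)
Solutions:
 g(b) = C1 + 3*b^4/4 + b^2 + sqrt(3)*(b*atan(4*b) - log(16*b^2 + 1)/8)


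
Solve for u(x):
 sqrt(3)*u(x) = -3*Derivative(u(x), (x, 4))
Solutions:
 u(x) = (C1*sin(sqrt(2)*3^(7/8)*x/6) + C2*cos(sqrt(2)*3^(7/8)*x/6))*exp(-sqrt(2)*3^(7/8)*x/6) + (C3*sin(sqrt(2)*3^(7/8)*x/6) + C4*cos(sqrt(2)*3^(7/8)*x/6))*exp(sqrt(2)*3^(7/8)*x/6)


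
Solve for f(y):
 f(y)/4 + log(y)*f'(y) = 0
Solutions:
 f(y) = C1*exp(-li(y)/4)


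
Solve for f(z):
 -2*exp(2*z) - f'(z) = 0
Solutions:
 f(z) = C1 - exp(2*z)


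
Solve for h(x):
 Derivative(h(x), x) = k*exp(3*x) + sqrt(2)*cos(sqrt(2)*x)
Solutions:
 h(x) = C1 + k*exp(3*x)/3 + sin(sqrt(2)*x)


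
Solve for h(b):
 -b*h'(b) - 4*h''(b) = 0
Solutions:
 h(b) = C1 + C2*erf(sqrt(2)*b/4)


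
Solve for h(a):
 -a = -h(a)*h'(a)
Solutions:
 h(a) = -sqrt(C1 + a^2)
 h(a) = sqrt(C1 + a^2)


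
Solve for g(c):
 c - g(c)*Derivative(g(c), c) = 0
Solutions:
 g(c) = -sqrt(C1 + c^2)
 g(c) = sqrt(C1 + c^2)


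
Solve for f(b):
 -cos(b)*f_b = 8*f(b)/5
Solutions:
 f(b) = C1*(sin(b) - 1)^(4/5)/(sin(b) + 1)^(4/5)


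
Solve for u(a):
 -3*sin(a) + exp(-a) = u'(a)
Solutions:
 u(a) = C1 + 3*cos(a) - exp(-a)


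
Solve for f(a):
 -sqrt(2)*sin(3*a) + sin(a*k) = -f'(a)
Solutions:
 f(a) = C1 - sqrt(2)*cos(3*a)/3 + cos(a*k)/k


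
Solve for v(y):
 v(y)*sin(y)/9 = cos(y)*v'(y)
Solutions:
 v(y) = C1/cos(y)^(1/9)


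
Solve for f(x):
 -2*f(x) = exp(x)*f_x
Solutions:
 f(x) = C1*exp(2*exp(-x))


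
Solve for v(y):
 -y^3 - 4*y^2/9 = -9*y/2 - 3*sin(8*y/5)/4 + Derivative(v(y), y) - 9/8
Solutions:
 v(y) = C1 - y^4/4 - 4*y^3/27 + 9*y^2/4 + 9*y/8 - 15*cos(8*y/5)/32


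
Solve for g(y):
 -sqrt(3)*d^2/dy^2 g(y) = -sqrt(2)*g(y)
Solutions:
 g(y) = C1*exp(-2^(1/4)*3^(3/4)*y/3) + C2*exp(2^(1/4)*3^(3/4)*y/3)


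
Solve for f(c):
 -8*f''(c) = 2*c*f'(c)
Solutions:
 f(c) = C1 + C2*erf(sqrt(2)*c/4)


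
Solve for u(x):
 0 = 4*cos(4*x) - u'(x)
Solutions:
 u(x) = C1 + sin(4*x)


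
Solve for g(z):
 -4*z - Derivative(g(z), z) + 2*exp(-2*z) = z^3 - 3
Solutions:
 g(z) = C1 - z^4/4 - 2*z^2 + 3*z - exp(-2*z)
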